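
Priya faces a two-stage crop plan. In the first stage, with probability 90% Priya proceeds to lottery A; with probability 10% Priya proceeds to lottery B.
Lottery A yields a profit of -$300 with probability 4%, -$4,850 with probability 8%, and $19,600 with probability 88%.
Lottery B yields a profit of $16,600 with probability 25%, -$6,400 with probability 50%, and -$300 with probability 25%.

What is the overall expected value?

EV(A) = 0.04 × (-300) + 0.08 × (-4850) + 0.88 × 19600 = -12 − 388 + 17248 = 16848
EV(B) = 0.25 × 16600 + 0.5 × (-6400) + 0.25 × (-300) = 4150 − 3200 − 75 = 875
Overall = 0.9 × 16848 + 0.1 × 875 = 15163.2 + 87.5 = 15250.7

$15,250.70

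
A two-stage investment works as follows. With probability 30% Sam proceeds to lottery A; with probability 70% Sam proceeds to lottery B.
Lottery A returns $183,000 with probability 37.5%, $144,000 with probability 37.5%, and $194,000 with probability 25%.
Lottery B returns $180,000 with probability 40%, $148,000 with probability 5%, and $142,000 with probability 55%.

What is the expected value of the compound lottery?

$161,587.50

EV(A) = 0.375 × 183000 + 0.375 × 144000 + 0.25 × 194000 = 68625 + 54000 + 48500 = 171125
EV(B) = 0.4 × 180000 + 0.05 × 148000 + 0.55 × 142000 = 72000 + 7400 + 78100 = 157500
Overall = 0.3 × 171125 + 0.7 × 157500 = 51337.5 + 110250 = 161587.5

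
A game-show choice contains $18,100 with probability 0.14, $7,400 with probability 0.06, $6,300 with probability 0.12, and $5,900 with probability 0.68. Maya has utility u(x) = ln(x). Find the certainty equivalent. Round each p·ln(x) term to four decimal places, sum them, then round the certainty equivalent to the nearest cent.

E[u] = 0.14·ln(18100) + 0.06·ln(7400) + 0.12·ln(6300) + 0.68·ln(5900) = 1.3725 + 0.5346 + 1.0498 + 5.9042 = 8.8611
CE = e^8.8611 ≈ 7052.24

$7,052.24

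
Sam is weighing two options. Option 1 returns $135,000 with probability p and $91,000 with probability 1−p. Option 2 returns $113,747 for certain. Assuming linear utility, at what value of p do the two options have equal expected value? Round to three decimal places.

p·135000 + (1−p)·91000 = 113747
44000p + 91000 = 113747
p = (113747 − 91000) / 44000

p = 0.517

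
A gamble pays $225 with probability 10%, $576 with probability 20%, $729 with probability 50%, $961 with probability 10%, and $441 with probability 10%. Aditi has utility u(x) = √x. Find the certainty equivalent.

E[u] = 0.1·√225 + 0.2·√576 + 0.5·√729 + 0.1·√961 + 0.1·√441 = 0.1·15 + 0.2·24 + 0.5·27 + 0.1·31 + 0.1·21 = 25
CE = (25)² = 625

$625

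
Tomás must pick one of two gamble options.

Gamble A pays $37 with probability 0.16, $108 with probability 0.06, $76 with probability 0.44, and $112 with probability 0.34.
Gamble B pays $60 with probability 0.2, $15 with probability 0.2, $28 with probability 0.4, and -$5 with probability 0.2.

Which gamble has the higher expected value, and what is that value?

Gamble A = 0.16 × 37 + 0.06 × 108 + 0.44 × 76 + 0.34 × 112 = 5.92 + 6.48 + 33.44 + 38.08 = 83.92
Gamble B = 0.2 × 60 + 0.2 × 15 + 0.4 × 28 + 0.2 × (-5) = 12 + 3 + 11.2 − 1 = 25.2

Gamble A ($83.92)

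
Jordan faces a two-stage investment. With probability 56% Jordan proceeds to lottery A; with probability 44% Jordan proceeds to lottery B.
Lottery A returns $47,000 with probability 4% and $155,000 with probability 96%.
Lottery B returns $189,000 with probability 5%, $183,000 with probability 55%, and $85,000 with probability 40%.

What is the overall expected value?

EV(A) = 0.04 × 47000 + 0.96 × 155000 = 1880 + 148800 = 150680
EV(B) = 0.05 × 189000 + 0.55 × 183000 + 0.4 × 85000 = 9450 + 100650 + 34000 = 144100
Overall = 0.56 × 150680 + 0.44 × 144100 = 84380.8 + 63404 = 147784.8

$147,784.80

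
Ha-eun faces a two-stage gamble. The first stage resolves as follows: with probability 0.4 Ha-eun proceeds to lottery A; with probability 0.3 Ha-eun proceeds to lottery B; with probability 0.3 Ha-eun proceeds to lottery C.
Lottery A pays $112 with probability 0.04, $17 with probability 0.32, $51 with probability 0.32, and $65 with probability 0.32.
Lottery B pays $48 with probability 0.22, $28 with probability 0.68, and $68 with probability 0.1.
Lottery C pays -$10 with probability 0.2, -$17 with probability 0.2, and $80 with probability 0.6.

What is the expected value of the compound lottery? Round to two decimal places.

EV(A) = 0.04 × 112 + 0.32 × 17 + 0.32 × 51 + 0.32 × 65 = 4.48 + 5.44 + 16.32 + 20.8 = 47.04
EV(B) = 0.22 × 48 + 0.68 × 28 + 0.1 × 68 = 10.56 + 19.04 + 6.8 = 36.4
EV(C) = 0.2 × (-10) + 0.2 × (-17) + 0.6 × 80 = -2 − 3.4 + 48 = 42.6
Overall = 0.4 × 47.04 + 0.3 × 36.4 + 0.3 × 42.6 = 18.816 + 10.92 + 12.78 = 42.516

$42.52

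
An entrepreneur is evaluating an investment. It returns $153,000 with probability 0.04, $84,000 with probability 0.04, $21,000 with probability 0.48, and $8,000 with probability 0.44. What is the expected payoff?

EV = 0.04 × 153000 + 0.04 × 84000 + 0.48 × 21000 + 0.44 × 8000 = 6120 + 3360 + 10080 + 3520 = 23080

$23,080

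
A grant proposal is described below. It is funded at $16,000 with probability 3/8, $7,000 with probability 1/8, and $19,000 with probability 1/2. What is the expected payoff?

$16,375

EV = 3/8 × 16000 + 1/8 × 7000 + 1/2 × 19000 = 6000 + 875 + 9500 = 16375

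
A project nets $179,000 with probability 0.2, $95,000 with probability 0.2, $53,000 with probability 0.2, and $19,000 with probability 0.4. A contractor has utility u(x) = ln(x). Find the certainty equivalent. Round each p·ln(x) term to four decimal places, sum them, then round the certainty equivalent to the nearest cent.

$50,402.70

E[u] = 0.2·ln(179000) + 0.2·ln(95000) + 0.2·ln(53000) + 0.4·ln(19000) = 2.4190 + 2.2923 + 2.1756 + 3.9409 = 10.8278
CE = e^10.8278 ≈ 50402.70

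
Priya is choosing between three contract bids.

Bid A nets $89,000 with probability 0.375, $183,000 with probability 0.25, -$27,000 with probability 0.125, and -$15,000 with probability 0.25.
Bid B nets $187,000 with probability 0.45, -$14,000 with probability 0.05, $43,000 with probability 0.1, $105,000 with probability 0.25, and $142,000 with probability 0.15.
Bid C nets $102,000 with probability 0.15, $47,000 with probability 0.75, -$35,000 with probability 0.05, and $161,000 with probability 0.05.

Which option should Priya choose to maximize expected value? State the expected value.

Bid B ($135,300)

Bid A = 0.375 × 89000 + 0.25 × 183000 + 0.125 × (-27000) + 0.25 × (-15000) = 33375 + 45750 − 3375 − 3750 = 72000
Bid B = 0.45 × 187000 + 0.05 × (-14000) + 0.1 × 43000 + 0.25 × 105000 + 0.15 × 142000 = 84150 − 700 + 4300 + 26250 + 21300 = 135300
Bid C = 0.15 × 102000 + 0.75 × 47000 + 0.05 × (-35000) + 0.05 × 161000 = 15300 + 35250 − 1750 + 8050 = 56850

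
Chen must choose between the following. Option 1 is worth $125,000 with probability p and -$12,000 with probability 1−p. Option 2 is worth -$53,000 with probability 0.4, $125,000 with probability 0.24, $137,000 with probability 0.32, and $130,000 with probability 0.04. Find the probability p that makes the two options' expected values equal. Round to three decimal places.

EV(Option 2) = 0.4 × (-53000) + 0.24 × 125000 + 0.32 × 137000 + 0.04 × 130000 = -21200 + 30000 + 43840 + 5200 = 57840
p·125000 + (1−p)·(-12000) = 57840
137000p − 12000 = 57840
p = (57840 + 12000) / 137000

p = 0.510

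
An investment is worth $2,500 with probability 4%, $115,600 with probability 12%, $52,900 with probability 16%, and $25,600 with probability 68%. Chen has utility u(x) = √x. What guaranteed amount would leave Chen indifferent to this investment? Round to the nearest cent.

E[u] = 0.04·√2500 + 0.12·√115600 + 0.16·√52900 + 0.68·√25600 = 0.04·50 + 0.12·340 + 0.16·230 + 0.68·160 = 188.4
CE = (188.4)² = 35494.56

$35,494.56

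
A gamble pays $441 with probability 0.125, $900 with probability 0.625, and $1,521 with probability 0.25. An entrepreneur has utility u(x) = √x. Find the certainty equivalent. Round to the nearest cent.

E[u] = 0.125·√441 + 0.625·√900 + 0.25·√1521 = 0.125·21 + 0.625·30 + 0.25·39 = 31.125
CE = (31.125)² = 968.765625

$968.77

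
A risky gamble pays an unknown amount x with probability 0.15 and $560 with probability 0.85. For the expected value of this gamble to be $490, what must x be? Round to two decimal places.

x = $93.33

0.15·x + 0.85·560 = 490
0.15·x = 490 − 476 = 14
x = 14 / 0.15 = 93.3333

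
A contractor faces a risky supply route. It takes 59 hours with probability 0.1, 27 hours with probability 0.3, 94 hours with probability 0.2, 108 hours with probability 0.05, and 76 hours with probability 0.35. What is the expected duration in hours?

64.8 hours

EV = 0.1 × 59 + 0.3 × 27 + 0.2 × 94 + 0.05 × 108 + 0.35 × 76 = 5.9 + 8.1 + 18.8 + 5.4 + 26.6 = 64.8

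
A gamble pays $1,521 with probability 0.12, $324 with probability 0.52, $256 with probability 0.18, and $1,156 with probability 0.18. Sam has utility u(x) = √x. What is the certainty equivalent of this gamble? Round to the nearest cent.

$530.84

E[u] = 0.12·√1521 + 0.52·√324 + 0.18·√256 + 0.18·√1156 = 0.12·39 + 0.52·18 + 0.18·16 + 0.18·34 = 23.04
CE = (23.04)² = 530.8416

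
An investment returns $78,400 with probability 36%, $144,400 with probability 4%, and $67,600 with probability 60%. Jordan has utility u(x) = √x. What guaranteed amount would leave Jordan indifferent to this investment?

$73,984

E[u] = 0.36·√78400 + 0.04·√144400 + 0.6·√67600 = 0.36·280 + 0.04·380 + 0.6·260 = 272
CE = (272)² = 73984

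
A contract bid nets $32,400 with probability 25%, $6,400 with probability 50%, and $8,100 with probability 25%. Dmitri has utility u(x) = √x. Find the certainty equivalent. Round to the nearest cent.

$11,556.25

E[u] = 0.25·√32400 + 0.5·√6400 + 0.25·√8100 = 0.25·180 + 0.5·80 + 0.25·90 = 107.5
CE = (107.5)² = 11556.25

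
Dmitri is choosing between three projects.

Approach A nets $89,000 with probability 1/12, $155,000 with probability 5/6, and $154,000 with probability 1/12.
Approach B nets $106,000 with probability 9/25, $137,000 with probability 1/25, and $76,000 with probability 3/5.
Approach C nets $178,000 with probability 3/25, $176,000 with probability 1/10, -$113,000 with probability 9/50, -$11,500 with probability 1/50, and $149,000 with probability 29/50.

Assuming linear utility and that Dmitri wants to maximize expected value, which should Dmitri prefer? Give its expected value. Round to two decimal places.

Approach A = 1/12 × 89000 + 5/6 × 155000 + 1/12 × 154000 = 7416.6667 + 129166.6667 + 12833.3333 = 149416.6667
Approach B = 9/25 × 106000 + 1/25 × 137000 + 3/5 × 76000 = 38160 + 5480 + 45600 = 89240
Approach C = 3/25 × 178000 + 1/10 × 176000 + 9/50 × (-113000) + 1/50 × (-11500) + 29/50 × 149000 = 21360 + 17600 − 20340 − 230 + 86420 = 104810

Approach A ($149,416.67)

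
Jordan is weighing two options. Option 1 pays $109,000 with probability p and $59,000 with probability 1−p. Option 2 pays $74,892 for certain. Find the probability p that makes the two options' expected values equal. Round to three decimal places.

p·109000 + (1−p)·59000 = 74892
50000p + 59000 = 74892
p = (74892 − 59000) / 50000

p = 0.318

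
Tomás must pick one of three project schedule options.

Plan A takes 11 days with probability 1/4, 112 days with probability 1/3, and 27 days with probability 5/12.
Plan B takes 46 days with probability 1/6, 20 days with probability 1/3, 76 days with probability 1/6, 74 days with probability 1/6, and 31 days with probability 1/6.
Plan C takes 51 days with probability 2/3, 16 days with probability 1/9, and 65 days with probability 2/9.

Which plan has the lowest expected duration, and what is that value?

Plan B (44.5 days)

Plan A = 1/4 × 11 + 1/3 × 112 + 5/12 × 27 = 2.75 + 37.3333 + 11.25 = 51.3333
Plan B = 1/6 × 46 + 1/3 × 20 + 1/6 × 76 + 1/6 × 74 + 1/6 × 31 = 7.6667 + 6.6667 + 12.6667 + 12.3333 + 5.1667 = 44.5
Plan C = 2/3 × 51 + 1/9 × 16 + 2/9 × 65 = 34 + 1.7778 + 14.4444 = 50.2222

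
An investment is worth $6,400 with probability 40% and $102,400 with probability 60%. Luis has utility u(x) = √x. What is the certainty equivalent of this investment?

E[u] = 0.4·√6400 + 0.6·√102400 = 0.4·80 + 0.6·320 = 224
CE = (224)² = 50176

$50,176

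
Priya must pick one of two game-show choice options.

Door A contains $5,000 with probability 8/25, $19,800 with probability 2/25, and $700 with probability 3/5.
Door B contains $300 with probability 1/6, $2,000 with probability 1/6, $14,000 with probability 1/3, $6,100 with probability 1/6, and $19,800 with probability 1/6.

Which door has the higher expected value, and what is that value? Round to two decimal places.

Door A = 8/25 × 5000 + 2/25 × 19800 + 3/5 × 700 = 1600 + 1584 + 420 = 3604
Door B = 1/6 × 300 + 1/6 × 2000 + 1/3 × 14000 + 1/6 × 6100 + 1/6 × 19800 = 50 + 333.3333 + 4666.6667 + 1016.6667 + 3300 = 9366.6667

Door B ($9,366.67)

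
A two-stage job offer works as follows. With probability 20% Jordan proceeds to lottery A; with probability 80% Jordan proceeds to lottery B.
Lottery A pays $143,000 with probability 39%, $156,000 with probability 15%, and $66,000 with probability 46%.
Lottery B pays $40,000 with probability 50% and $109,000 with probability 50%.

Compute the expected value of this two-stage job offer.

EV(A) = 0.39 × 143000 + 0.15 × 156000 + 0.46 × 66000 = 55770 + 23400 + 30360 = 109530
EV(B) = 0.5 × 40000 + 0.5 × 109000 = 20000 + 54500 = 74500
Overall = 0.2 × 109530 + 0.8 × 74500 = 21906 + 59600 = 81506

$81,506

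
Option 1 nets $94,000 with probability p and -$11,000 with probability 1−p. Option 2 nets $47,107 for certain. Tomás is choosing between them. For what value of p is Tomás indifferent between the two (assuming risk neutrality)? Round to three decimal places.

p = 0.553

p·94000 + (1−p)·(-11000) = 47107
105000p − 11000 = 47107
p = (47107 + 11000) / 105000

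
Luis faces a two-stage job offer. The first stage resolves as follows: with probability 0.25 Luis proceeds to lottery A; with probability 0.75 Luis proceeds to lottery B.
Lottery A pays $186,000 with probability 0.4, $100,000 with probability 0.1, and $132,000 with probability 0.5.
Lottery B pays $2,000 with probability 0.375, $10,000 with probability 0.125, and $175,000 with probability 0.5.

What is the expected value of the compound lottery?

EV(A) = 0.4 × 186000 + 0.1 × 100000 + 0.5 × 132000 = 74400 + 10000 + 66000 = 150400
EV(B) = 0.375 × 2000 + 0.125 × 10000 + 0.5 × 175000 = 750 + 1250 + 87500 = 89500
Overall = 0.25 × 150400 + 0.75 × 89500 = 37600 + 67125 = 104725

$104,725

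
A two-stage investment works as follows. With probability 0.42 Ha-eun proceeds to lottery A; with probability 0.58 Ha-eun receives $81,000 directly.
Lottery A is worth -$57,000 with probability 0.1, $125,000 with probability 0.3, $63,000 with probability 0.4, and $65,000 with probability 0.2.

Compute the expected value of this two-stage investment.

$76,380

EV(A) = 0.1 × (-57000) + 0.3 × 125000 + 0.4 × 63000 + 0.2 × 65000 = -5700 + 37500 + 25200 + 13000 = 70000
Branch B: 81000 (certain)
Overall = 0.42 × 70000 + 0.58 × 81000 = 29400 + 46980 = 76380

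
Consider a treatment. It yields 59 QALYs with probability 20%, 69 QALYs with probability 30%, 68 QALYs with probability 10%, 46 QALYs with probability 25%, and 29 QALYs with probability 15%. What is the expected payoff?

EV = 0.2 × 59 + 0.3 × 69 + 0.1 × 68 + 0.25 × 46 + 0.15 × 29 = 11.8 + 20.7 + 6.8 + 11.5 + 4.35 = 55.15

55.15 QALYs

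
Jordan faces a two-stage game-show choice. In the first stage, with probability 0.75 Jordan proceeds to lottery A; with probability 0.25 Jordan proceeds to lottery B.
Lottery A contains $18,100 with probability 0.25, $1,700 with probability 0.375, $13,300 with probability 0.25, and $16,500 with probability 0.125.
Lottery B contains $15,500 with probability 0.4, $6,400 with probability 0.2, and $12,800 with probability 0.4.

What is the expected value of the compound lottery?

EV(A) = 0.25 × 18100 + 0.375 × 1700 + 0.25 × 13300 + 0.125 × 16500 = 4525 + 637.5 + 3325 + 2062.5 = 10550
EV(B) = 0.4 × 15500 + 0.2 × 6400 + 0.4 × 12800 = 6200 + 1280 + 5120 = 12600
Overall = 0.75 × 10550 + 0.25 × 12600 = 7912.5 + 3150 = 11062.5

$11,062.50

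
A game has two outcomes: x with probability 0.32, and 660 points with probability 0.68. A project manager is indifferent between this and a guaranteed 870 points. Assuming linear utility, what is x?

0.32·x + 0.68·660 = 870
0.32·x = 870 − 448.8 = 421.2
x = 421.2 / 0.32 = 1316.25

x = 1316.25 points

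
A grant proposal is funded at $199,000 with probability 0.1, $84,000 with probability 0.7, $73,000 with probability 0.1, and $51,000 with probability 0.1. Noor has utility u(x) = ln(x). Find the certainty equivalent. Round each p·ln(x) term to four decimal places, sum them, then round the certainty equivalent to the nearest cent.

E[u] = 0.1·ln(199000) + 0.7·ln(84000) + 0.1·ln(73000) + 0.1·ln(51000) = 1.2201 + 7.9370 + 1.1198 + 1.0840 = 11.3609
CE = e^11.3609 ≈ 85896.64

$85,896.64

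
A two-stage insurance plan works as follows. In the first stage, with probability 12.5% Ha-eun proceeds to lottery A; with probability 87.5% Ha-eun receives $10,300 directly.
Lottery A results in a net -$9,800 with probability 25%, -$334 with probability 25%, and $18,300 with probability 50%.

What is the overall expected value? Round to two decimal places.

EV(A) = 0.25 × (-9800) + 0.25 × (-334) + 0.5 × 18300 = -2450 − 83.5 + 9150 = 6616.5
Branch B: 10300 (certain)
Overall = 0.125 × 6616.5 + 0.875 × 10300 = 827.0625 + 9012.5 = 9839.5625

$9,839.56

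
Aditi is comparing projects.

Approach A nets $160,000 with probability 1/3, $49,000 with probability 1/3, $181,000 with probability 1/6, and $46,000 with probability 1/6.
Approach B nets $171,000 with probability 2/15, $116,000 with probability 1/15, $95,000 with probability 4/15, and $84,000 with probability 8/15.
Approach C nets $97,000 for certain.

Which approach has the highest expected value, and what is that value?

Approach A = 1/3 × 160000 + 1/3 × 49000 + 1/6 × 181000 + 1/6 × 46000 = 53333.3333 + 16333.3333 + 30166.6667 + 7666.6667 = 107500
Approach B = 2/15 × 171000 + 1/15 × 116000 + 4/15 × 95000 + 8/15 × 84000 = 22800 + 7733.3333 + 25333.3333 + 44800 = 100666.6667
Approach C: 97000 (certain)

Approach A ($107,500)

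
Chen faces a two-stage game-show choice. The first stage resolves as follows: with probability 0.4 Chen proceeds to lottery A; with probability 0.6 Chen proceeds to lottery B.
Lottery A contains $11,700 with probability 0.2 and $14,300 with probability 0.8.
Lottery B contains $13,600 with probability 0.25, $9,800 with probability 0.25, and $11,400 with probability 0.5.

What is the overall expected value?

EV(A) = 0.2 × 11700 + 0.8 × 14300 = 2340 + 11440 = 13780
EV(B) = 0.25 × 13600 + 0.25 × 9800 + 0.5 × 11400 = 3400 + 2450 + 5700 = 11550
Overall = 0.4 × 13780 + 0.6 × 11550 = 5512 + 6930 = 12442

$12,442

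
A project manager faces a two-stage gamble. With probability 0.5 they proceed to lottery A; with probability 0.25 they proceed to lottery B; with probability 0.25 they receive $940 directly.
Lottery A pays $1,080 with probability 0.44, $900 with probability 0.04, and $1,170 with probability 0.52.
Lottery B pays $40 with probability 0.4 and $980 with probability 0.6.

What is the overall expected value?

$945.80

EV(A) = 0.44 × 1080 + 0.04 × 900 + 0.52 × 1170 = 475.2 + 36 + 608.4 = 1119.6
EV(B) = 0.4 × 40 + 0.6 × 980 = 16 + 588 = 604
Branch C: 940 (certain)
Overall = 0.5 × 1119.6 + 0.25 × 604 + 0.25 × 940 = 559.8 + 151 + 235 = 945.8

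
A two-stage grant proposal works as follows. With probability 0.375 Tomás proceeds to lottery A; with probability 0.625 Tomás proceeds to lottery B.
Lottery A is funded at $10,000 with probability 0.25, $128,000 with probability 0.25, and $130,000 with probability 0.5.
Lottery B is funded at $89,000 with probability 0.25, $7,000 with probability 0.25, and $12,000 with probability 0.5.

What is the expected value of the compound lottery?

EV(A) = 0.25 × 10000 + 0.25 × 128000 + 0.5 × 130000 = 2500 + 32000 + 65000 = 99500
EV(B) = 0.25 × 89000 + 0.25 × 7000 + 0.5 × 12000 = 22250 + 1750 + 6000 = 30000
Overall = 0.375 × 99500 + 0.625 × 30000 = 37312.5 + 18750 = 56062.5

$56,062.50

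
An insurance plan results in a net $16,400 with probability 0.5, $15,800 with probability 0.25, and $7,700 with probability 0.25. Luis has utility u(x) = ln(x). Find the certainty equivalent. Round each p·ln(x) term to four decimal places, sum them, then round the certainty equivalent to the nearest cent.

$13,448.19

E[u] = 0.5·ln(16400) + 0.25·ln(15800) + 0.25·ln(7700) = 4.8525 + 2.4169 + 2.2372 = 9.5066
CE = e^9.5066 ≈ 13448.19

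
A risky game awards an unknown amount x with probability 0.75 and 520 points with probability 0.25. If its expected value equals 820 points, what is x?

x = 920 points

0.75·x + 0.25·520 = 820
0.75·x = 820 − 130 = 690
x = 690 / 0.75 = 920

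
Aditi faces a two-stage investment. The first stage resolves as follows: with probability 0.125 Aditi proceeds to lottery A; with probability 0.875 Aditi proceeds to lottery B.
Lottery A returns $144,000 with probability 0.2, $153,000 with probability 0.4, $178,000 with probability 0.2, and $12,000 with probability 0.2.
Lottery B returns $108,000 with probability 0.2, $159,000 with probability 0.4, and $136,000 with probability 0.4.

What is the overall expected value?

EV(A) = 0.2 × 144000 + 0.4 × 153000 + 0.2 × 178000 + 0.2 × 12000 = 28800 + 61200 + 35600 + 2400 = 128000
EV(B) = 0.2 × 108000 + 0.4 × 159000 + 0.4 × 136000 = 21600 + 63600 + 54400 = 139600
Overall = 0.125 × 128000 + 0.875 × 139600 = 16000 + 122150 = 138150

$138,150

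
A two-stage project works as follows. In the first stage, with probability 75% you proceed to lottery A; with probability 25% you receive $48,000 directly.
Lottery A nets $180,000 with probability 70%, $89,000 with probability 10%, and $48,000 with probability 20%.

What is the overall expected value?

$120,375

EV(A) = 0.7 × 180000 + 0.1 × 89000 + 0.2 × 48000 = 126000 + 8900 + 9600 = 144500
Branch B: 48000 (certain)
Overall = 0.75 × 144500 + 0.25 × 48000 = 108375 + 12000 = 120375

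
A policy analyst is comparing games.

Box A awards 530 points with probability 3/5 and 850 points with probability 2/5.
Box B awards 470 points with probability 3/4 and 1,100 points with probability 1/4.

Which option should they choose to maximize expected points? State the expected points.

Box A = 3/5 × 530 + 2/5 × 850 = 318 + 340 = 658
Box B = 3/4 × 470 + 1/4 × 1100 = 352.5 + 275 = 627.5

Box A (658 points)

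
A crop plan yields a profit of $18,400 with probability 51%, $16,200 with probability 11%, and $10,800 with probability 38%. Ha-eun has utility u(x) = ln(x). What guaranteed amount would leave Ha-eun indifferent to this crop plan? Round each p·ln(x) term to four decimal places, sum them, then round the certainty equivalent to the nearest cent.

$14,819.51

E[u] = 0.51·ln(18400) + 0.11·ln(16200) + 0.38·ln(10800) = 5.0083 + 1.0662 + 3.5292 = 9.6037
CE = e^9.6037 ≈ 14819.51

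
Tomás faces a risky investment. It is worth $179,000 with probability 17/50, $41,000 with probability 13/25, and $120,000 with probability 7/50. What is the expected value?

$98,980

EV = 17/50 × 179000 + 13/25 × 41000 + 7/50 × 120000 = 60860 + 21320 + 16800 = 98980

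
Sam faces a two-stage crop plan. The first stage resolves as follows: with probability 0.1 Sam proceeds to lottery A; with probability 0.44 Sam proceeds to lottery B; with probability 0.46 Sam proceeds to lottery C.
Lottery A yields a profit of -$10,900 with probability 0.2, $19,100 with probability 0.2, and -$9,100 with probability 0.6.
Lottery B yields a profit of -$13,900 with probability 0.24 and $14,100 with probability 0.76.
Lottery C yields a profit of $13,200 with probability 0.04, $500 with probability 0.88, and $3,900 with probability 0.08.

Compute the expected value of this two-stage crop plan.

$3,454

EV(A) = 0.2 × (-10900) + 0.2 × 19100 + 0.6 × (-9100) = -2180 + 3820 − 5460 = -3820
EV(B) = 0.24 × (-13900) + 0.76 × 14100 = -3336 + 10716 = 7380
EV(C) = 0.04 × 13200 + 0.88 × 500 + 0.08 × 3900 = 528 + 440 + 312 = 1280
Overall = 0.1 × (-3820) + 0.44 × 7380 + 0.46 × 1280 = -382 + 3247.2 + 588.8 = 3454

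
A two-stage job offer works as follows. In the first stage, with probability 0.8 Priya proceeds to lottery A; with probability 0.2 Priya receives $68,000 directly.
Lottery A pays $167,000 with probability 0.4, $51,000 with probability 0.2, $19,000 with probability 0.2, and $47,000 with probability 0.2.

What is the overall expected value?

$85,760

EV(A) = 0.4 × 167000 + 0.2 × 51000 + 0.2 × 19000 + 0.2 × 47000 = 66800 + 10200 + 3800 + 9400 = 90200
Branch B: 68000 (certain)
Overall = 0.8 × 90200 + 0.2 × 68000 = 72160 + 13600 = 85760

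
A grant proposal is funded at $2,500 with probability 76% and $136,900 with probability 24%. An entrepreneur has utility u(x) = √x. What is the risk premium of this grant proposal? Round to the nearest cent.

E[u] = 0.76·√2500 + 0.24·√136900 = 0.76·50 + 0.24·370 = 126.8
CE = (126.8)² = 16078.24
Risk premium = EV − CE = 34756 − 16078.24 = 18677.76

$18,677.76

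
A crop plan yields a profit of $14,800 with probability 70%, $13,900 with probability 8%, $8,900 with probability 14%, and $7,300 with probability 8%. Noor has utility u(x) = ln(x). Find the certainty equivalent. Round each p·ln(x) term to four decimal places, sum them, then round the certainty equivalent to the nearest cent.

$12,961.00

E[u] = 0.7·ln(14800) + 0.08·ln(13900) + 0.14·ln(8900) + 0.08·ln(7300) = 6.7217 + 0.7632 + 1.2731 + 0.7117 = 9.4697
CE = e^9.4697 ≈ 12961.00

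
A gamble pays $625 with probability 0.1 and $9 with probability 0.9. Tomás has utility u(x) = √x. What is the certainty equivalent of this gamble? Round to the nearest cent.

$27.04

E[u] = 0.1·√625 + 0.9·√9 = 0.1·25 + 0.9·3 = 5.2
CE = (5.2)² = 27.04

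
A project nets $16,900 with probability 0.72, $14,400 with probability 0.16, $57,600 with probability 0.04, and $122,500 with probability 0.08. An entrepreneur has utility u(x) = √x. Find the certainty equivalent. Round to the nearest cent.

$22,620.16

E[u] = 0.72·√16900 + 0.16·√14400 + 0.04·√57600 + 0.08·√122500 = 0.72·130 + 0.16·120 + 0.04·240 + 0.08·350 = 150.4
CE = (150.4)² = 22620.16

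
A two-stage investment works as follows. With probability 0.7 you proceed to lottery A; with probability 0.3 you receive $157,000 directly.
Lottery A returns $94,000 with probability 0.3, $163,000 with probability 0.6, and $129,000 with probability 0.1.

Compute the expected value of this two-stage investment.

$144,330

EV(A) = 0.3 × 94000 + 0.6 × 163000 + 0.1 × 129000 = 28200 + 97800 + 12900 = 138900
Branch B: 157000 (certain)
Overall = 0.7 × 138900 + 0.3 × 157000 = 97230 + 47100 = 144330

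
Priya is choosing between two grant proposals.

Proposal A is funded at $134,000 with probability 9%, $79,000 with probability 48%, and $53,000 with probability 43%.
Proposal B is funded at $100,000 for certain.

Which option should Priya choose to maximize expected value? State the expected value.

Proposal B ($100,000)

Proposal A = 0.09 × 134000 + 0.48 × 79000 + 0.43 × 53000 = 12060 + 37920 + 22790 = 72770
Proposal B: 100000 (certain)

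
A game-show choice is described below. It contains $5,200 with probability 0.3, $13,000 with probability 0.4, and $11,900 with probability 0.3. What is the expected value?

$10,330

EV = 0.3 × 5200 + 0.4 × 13000 + 0.3 × 11900 = 1560 + 5200 + 3570 = 10330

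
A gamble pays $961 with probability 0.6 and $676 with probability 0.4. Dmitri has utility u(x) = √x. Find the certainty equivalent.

E[u] = 0.6·√961 + 0.4·√676 = 0.6·31 + 0.4·26 = 29
CE = (29)² = 841

$841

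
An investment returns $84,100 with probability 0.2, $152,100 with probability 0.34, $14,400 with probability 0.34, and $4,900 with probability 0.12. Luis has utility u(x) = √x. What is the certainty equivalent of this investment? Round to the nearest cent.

E[u] = 0.2·√84100 + 0.34·√152100 + 0.34·√14400 + 0.12·√4900 = 0.2·290 + 0.34·390 + 0.34·120 + 0.12·70 = 239.8
CE = (239.8)² = 57504.04

$57,504.04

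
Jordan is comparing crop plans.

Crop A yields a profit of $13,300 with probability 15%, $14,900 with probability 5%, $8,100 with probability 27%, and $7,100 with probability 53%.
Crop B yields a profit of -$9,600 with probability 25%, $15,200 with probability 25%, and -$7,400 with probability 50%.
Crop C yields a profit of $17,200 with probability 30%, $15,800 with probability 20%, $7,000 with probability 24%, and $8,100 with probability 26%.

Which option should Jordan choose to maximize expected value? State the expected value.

Crop A = 0.15 × 13300 + 0.05 × 14900 + 0.27 × 8100 + 0.53 × 7100 = 1995 + 745 + 2187 + 3763 = 8690
Crop B = 0.25 × (-9600) + 0.25 × 15200 + 0.5 × (-7400) = -2400 + 3800 − 3700 = -2300
Crop C = 0.3 × 17200 + 0.2 × 15800 + 0.24 × 7000 + 0.26 × 8100 = 5160 + 3160 + 1680 + 2106 = 12106

Crop C ($12,106)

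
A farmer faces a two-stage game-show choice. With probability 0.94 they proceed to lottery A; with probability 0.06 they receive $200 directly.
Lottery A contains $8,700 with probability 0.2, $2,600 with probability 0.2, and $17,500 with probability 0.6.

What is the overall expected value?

EV(A) = 0.2 × 8700 + 0.2 × 2600 + 0.6 × 17500 = 1740 + 520 + 10500 = 12760
Branch B: 200 (certain)
Overall = 0.94 × 12760 + 0.06 × 200 = 11994.4 + 12 = 12006.4

$12,006.40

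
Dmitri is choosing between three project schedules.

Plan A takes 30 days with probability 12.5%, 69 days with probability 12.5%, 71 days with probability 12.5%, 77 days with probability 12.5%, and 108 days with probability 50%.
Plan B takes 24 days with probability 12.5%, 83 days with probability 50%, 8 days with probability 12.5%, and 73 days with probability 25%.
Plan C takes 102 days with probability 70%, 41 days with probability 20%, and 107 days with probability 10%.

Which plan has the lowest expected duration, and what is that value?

Plan B (63.75 days)

Plan A = 0.125 × 30 + 0.125 × 69 + 0.125 × 71 + 0.125 × 77 + 0.5 × 108 = 3.75 + 8.625 + 8.875 + 9.625 + 54 = 84.875
Plan B = 0.125 × 24 + 0.5 × 83 + 0.125 × 8 + 0.25 × 73 = 3 + 41.5 + 1 + 18.25 = 63.75
Plan C = 0.7 × 102 + 0.2 × 41 + 0.1 × 107 = 71.4 + 8.2 + 10.7 = 90.3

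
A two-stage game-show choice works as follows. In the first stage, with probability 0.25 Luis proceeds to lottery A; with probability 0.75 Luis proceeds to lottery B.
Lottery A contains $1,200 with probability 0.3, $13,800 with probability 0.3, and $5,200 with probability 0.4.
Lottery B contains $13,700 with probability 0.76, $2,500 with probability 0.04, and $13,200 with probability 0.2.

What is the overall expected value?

EV(A) = 0.3 × 1200 + 0.3 × 13800 + 0.4 × 5200 = 360 + 4140 + 2080 = 6580
EV(B) = 0.76 × 13700 + 0.04 × 2500 + 0.2 × 13200 = 10412 + 100 + 2640 = 13152
Overall = 0.25 × 6580 + 0.75 × 13152 = 1645 + 9864 = 11509

$11,509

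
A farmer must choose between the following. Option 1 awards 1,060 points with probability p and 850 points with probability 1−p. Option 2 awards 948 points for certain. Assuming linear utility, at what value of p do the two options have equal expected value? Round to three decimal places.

p = 0.467

p·1060 + (1−p)·850 = 948
210p + 850 = 948
p = (948 − 850) / 210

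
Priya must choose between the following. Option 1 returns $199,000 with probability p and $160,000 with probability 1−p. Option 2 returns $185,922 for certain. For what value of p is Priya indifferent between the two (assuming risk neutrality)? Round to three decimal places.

p·199000 + (1−p)·160000 = 185922
39000p + 160000 = 185922
p = (185922 − 160000) / 39000

p = 0.665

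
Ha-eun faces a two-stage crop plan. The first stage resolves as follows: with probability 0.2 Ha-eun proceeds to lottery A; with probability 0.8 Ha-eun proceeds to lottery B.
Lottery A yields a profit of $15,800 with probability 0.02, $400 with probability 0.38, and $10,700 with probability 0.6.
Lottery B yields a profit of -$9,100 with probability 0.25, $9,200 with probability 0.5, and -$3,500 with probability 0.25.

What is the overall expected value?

EV(A) = 0.02 × 15800 + 0.38 × 400 + 0.6 × 10700 = 316 + 152 + 6420 = 6888
EV(B) = 0.25 × (-9100) + 0.5 × 9200 + 0.25 × (-3500) = -2275 + 4600 − 875 = 1450
Overall = 0.2 × 6888 + 0.8 × 1450 = 1377.6 + 1160 = 2537.6

$2,537.60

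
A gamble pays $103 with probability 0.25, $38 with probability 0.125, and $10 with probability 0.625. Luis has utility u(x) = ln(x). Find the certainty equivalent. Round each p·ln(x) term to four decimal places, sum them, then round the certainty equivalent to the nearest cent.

$21.17

E[u] = 0.25·ln(103) + 0.125·ln(38) + 0.625·ln(10) = 1.1587 + 0.4547 + 1.4391 = 3.0525
CE = e^3.0525 ≈ 21.17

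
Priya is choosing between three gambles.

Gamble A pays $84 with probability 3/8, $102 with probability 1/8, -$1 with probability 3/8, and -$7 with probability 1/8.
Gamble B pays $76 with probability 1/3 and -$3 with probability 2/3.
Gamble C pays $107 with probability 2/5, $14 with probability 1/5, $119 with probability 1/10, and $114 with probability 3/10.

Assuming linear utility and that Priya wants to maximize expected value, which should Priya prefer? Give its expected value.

Gamble C ($91.70)

Gamble A = 3/8 × 84 + 1/8 × 102 + 3/8 × (-1) + 1/8 × (-7) = 31.5 + 12.75 − 0.375 − 0.875 = 43
Gamble B = 1/3 × 76 + 2/3 × (-3) = 25.3333 − 2 = 23.3333
Gamble C = 2/5 × 107 + 1/5 × 14 + 1/10 × 119 + 3/10 × 114 = 42.8 + 2.8 + 11.9 + 34.2 = 91.7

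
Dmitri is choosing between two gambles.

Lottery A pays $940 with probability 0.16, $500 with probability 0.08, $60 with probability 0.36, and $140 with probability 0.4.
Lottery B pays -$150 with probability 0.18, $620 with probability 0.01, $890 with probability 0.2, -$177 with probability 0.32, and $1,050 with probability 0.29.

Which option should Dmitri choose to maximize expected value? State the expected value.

Lottery B ($405.06)

Lottery A = 0.16 × 940 + 0.08 × 500 + 0.36 × 60 + 0.4 × 140 = 150.4 + 40 + 21.6 + 56 = 268
Lottery B = 0.18 × (-150) + 0.01 × 620 + 0.2 × 890 + 0.32 × (-177) + 0.29 × 1050 = -27 + 6.2 + 178 − 56.64 + 304.5 = 405.06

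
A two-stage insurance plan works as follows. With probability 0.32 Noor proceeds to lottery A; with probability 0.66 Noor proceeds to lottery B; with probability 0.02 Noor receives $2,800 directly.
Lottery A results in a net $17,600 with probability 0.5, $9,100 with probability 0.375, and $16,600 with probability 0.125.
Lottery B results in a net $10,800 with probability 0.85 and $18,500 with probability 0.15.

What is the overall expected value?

EV(A) = 0.5 × 17600 + 0.375 × 9100 + 0.125 × 16600 = 8800 + 3412.5 + 2075 = 14287.5
EV(B) = 0.85 × 10800 + 0.15 × 18500 = 9180 + 2775 = 11955
Branch C: 2800 (certain)
Overall = 0.32 × 14287.5 + 0.66 × 11955 + 0.02 × 2800 = 4572 + 7890.3 + 56 = 12518.3

$12,518.30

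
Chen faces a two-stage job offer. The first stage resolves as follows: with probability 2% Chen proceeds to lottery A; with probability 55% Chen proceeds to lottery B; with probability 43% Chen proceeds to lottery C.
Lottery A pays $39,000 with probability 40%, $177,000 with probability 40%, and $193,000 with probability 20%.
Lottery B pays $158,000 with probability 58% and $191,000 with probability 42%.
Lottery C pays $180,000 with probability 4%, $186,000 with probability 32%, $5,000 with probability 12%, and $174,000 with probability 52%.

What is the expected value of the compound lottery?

EV(A) = 0.4 × 39000 + 0.4 × 177000 + 0.2 × 193000 = 15600 + 70800 + 38600 = 125000
EV(B) = 0.58 × 158000 + 0.42 × 191000 = 91640 + 80220 = 171860
EV(C) = 0.04 × 180000 + 0.32 × 186000 + 0.12 × 5000 + 0.52 × 174000 = 7200 + 59520 + 600 + 90480 = 157800
Overall = 0.02 × 125000 + 0.55 × 171860 + 0.43 × 157800 = 2500 + 94523 + 67854 = 164877

$164,877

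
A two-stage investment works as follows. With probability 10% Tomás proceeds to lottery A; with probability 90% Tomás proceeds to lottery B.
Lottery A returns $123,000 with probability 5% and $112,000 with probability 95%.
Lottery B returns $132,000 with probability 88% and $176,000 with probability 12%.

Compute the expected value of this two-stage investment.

EV(A) = 0.05 × 123000 + 0.95 × 112000 = 6150 + 106400 = 112550
EV(B) = 0.88 × 132000 + 0.12 × 176000 = 116160 + 21120 = 137280
Overall = 0.1 × 112550 + 0.9 × 137280 = 11255 + 123552 = 134807

$134,807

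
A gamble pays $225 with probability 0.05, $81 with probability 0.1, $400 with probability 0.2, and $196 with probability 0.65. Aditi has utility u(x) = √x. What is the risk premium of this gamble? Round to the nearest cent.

$9.19

E[u] = 0.05·√225 + 0.1·√81 + 0.2·√400 + 0.65·√196 = 0.05·15 + 0.1·9 + 0.2·20 + 0.65·14 = 14.75
CE = (14.75)² = 217.5625
Risk premium = EV − CE = 226.75 − 217.5625 = 9.1875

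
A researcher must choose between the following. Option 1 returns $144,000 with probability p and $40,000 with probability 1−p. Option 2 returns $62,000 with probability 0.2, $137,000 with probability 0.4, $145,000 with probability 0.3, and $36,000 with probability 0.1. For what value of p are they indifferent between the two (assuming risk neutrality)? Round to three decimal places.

EV(Option 2) = 0.2 × 62000 + 0.4 × 137000 + 0.3 × 145000 + 0.1 × 36000 = 12400 + 54800 + 43500 + 3600 = 114300
p·144000 + (1−p)·40000 = 114300
104000p + 40000 = 114300
p = (114300 − 40000) / 104000

p = 0.714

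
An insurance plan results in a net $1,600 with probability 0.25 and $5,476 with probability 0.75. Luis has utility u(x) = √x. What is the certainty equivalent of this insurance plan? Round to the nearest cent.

$4,290.25

E[u] = 0.25·√1600 + 0.75·√5476 = 0.25·40 + 0.75·74 = 65.5
CE = (65.5)² = 4290.25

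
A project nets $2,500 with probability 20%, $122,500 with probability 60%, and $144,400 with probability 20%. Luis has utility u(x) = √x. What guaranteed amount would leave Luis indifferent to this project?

E[u] = 0.2·√2500 + 0.6·√122500 + 0.2·√144400 = 0.2·50 + 0.6·350 + 0.2·380 = 296
CE = (296)² = 87616

$87,616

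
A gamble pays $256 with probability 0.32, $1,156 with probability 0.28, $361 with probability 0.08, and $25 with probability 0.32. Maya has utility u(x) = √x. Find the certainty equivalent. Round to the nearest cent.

E[u] = 0.32·√256 + 0.28·√1156 + 0.08·√361 + 0.32·√25 = 0.32·16 + 0.28·34 + 0.08·19 + 0.32·5 = 17.76
CE = (17.76)² = 315.4176

$315.42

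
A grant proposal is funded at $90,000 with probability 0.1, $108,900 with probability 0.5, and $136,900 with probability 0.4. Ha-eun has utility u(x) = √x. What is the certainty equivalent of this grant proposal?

$117,649

E[u] = 0.1·√90000 + 0.5·√108900 + 0.4·√136900 = 0.1·300 + 0.5·330 + 0.4·370 = 343
CE = (343)² = 117649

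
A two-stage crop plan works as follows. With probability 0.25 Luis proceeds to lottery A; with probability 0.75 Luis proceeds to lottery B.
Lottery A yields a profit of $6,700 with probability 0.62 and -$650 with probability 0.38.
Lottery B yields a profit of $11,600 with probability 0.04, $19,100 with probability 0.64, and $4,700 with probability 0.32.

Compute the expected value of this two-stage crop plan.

$11,620.75

EV(A) = 0.62 × 6700 + 0.38 × (-650) = 4154 − 247 = 3907
EV(B) = 0.04 × 11600 + 0.64 × 19100 + 0.32 × 4700 = 464 + 12224 + 1504 = 14192
Overall = 0.25 × 3907 + 0.75 × 14192 = 976.75 + 10644 = 11620.75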